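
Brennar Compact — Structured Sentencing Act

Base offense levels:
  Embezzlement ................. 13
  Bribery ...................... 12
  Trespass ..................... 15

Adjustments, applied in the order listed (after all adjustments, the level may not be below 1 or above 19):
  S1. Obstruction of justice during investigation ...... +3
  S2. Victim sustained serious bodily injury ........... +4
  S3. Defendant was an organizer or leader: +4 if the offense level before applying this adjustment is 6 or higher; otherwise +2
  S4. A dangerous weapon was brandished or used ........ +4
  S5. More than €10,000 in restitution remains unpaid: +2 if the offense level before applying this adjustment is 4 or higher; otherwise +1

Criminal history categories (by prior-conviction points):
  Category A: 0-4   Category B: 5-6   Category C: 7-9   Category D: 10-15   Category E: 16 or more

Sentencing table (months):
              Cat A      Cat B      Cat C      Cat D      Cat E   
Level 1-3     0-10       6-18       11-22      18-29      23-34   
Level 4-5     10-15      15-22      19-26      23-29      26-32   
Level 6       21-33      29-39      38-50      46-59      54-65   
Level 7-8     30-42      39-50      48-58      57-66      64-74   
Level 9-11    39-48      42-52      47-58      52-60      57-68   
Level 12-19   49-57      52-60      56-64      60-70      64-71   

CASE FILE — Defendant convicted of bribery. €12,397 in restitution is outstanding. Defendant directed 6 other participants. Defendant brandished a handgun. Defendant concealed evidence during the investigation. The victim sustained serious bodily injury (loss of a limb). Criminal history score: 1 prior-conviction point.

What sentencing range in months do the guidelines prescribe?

49-57 months

Base offense level for bribery: 12.
S1 applies: 12 + 3 = 15.
S2 applies: 15 + 4 = 19.
S3 applies (level before this adjustment is 19 ≥ 6, so +4): 19 + 4 = 23.
S4 applies: 23 + 4 = 27.
S5 applies (level before this adjustment is 27 ≥ 4, so +2): 27 + 2 = 29.
Level 29 exceeds the maximum of 19; capped at 19.
Final offense level: 19.
Criminal history: 1 prior point → Category A (0-4).
Level 19 falls in the 12-19 band.
Grid: Level 12-19 × Category A = 49-57 months.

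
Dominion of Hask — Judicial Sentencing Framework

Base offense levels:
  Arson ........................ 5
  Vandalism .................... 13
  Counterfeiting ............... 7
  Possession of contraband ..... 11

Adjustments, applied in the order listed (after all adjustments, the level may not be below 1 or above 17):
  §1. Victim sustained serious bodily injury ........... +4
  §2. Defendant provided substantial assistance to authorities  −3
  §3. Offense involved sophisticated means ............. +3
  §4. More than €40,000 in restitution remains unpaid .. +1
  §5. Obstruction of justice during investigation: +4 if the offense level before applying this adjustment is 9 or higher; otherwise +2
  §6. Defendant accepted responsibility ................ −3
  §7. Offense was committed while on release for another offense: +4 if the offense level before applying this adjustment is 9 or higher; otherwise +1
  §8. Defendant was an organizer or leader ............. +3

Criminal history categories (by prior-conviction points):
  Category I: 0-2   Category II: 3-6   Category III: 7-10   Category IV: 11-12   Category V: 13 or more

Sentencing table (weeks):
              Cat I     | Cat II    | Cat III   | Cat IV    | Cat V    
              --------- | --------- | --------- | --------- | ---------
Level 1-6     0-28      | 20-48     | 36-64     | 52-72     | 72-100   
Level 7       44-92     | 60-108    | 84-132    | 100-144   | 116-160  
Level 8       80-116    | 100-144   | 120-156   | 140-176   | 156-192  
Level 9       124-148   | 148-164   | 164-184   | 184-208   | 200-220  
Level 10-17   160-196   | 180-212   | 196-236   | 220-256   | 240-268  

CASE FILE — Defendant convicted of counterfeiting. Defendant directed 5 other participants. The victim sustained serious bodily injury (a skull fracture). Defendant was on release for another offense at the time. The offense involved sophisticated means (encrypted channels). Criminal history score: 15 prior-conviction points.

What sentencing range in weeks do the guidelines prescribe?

240-268 weeks

Base offense level for counterfeiting: 7.
§1 applies: 7 + 4 = 11.
§3 applies: 11 + 3 = 14.
§4 does not apply.
§6 does not apply.
§7 applies (level before this adjustment is 14 ≥ 9, so +4): 14 + 4 = 18.
§8 applies: 18 + 3 = 21.
Level 21 exceeds the maximum of 17; capped at 17.
Final offense level: 17.
Criminal history: 15 prior points → Category V (13+).
Level 17 falls in the 10-17 band.
Grid: Level 10-17 × Category V = 240-268 weeks.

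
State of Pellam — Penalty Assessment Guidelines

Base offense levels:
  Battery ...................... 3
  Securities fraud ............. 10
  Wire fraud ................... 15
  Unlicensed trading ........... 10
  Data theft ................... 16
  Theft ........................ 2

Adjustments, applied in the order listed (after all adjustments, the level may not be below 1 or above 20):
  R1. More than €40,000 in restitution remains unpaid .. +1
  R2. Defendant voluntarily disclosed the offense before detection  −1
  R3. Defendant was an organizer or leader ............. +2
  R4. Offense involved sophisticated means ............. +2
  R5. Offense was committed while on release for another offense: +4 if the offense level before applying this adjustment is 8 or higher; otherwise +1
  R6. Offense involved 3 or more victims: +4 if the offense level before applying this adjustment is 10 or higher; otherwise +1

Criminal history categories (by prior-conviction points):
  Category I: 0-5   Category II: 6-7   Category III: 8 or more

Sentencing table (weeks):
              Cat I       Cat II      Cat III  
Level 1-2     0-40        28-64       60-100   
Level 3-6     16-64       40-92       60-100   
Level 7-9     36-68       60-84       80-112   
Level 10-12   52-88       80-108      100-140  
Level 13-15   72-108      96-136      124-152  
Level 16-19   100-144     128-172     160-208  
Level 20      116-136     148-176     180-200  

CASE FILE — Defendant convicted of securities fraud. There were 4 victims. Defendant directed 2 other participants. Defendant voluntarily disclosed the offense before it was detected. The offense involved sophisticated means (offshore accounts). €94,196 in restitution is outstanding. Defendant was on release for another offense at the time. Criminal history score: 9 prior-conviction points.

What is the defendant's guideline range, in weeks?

180-200 weeks

Base offense level for securities fraud: 10.
R1 applies: 10 + 1 = 11.
R2 applies: 11 − 1 = 10.
R3 applies: 10 + 2 = 12.
R4 applies: 12 + 2 = 14.
R5 applies (level before this adjustment is 14 ≥ 8, so +4): 14 + 4 = 18.
R6 applies (level before this adjustment is 18 ≥ 10, so +4): 18 + 4 = 22.
Level 22 exceeds the maximum of 20; capped at 20.
Final offense level: 20.
Criminal history: 9 prior points → Category III (8+).
Level 20 falls in the 20 band.
Grid: Level 20 × Category III = 180-200 weeks.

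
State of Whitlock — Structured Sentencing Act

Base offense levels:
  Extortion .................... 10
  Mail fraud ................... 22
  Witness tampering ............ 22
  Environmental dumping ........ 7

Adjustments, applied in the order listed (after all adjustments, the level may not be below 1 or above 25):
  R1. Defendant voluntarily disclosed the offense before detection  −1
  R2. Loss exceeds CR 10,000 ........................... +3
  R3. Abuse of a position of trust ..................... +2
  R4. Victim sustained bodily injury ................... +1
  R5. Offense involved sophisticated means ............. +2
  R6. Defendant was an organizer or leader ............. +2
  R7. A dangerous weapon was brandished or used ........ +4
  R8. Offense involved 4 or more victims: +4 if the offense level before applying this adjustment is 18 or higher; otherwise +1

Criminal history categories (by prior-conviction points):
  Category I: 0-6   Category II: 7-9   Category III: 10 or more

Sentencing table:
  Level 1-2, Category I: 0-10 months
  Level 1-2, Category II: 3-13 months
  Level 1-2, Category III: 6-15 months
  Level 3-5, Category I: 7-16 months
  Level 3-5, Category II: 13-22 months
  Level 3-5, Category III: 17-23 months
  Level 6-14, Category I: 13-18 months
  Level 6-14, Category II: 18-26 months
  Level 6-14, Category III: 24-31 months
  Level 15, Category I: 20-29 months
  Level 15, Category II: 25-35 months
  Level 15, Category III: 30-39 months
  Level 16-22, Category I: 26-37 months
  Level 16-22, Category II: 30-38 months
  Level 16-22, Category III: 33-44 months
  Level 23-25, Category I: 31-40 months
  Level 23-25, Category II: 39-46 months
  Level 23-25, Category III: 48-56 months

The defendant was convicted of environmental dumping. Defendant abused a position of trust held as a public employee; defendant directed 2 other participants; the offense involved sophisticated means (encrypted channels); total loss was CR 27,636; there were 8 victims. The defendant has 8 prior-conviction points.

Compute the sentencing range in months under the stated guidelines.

Base offense level for environmental dumping: 7.
R2 applies: 7 + 3 = 10.
R3 applies: 10 + 2 = 12.
R5 applies: 12 + 2 = 14.
R6 applies: 14 + 2 = 16.
R8 applies (level before this adjustment is 16 < 18, so +1): 16 + 1 = 17.
Final offense level: 17.
Criminal history: 8 prior points → Category II (7-9).
Level 17 falls in the 16-22 band.
Grid: Level 16-22 × Category II = 30-38 months.

30-38 months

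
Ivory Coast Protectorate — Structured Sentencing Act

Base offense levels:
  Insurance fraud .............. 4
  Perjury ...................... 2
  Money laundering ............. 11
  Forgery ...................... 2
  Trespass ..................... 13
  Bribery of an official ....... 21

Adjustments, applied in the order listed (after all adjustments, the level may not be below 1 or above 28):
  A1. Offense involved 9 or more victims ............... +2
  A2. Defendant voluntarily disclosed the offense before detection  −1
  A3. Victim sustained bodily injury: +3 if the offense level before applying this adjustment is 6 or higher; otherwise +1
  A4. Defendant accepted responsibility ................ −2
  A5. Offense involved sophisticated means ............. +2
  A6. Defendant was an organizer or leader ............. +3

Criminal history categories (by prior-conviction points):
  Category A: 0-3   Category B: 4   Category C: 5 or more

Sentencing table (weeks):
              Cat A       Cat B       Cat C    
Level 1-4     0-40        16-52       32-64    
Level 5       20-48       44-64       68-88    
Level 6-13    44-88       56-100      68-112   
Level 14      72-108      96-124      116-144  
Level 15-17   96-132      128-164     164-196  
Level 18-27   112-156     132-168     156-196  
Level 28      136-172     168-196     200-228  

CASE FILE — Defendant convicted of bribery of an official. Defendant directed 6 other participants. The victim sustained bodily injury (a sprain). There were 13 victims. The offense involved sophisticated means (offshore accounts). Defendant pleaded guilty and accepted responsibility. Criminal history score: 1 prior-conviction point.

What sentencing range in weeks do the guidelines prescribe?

136-172 weeks

Base offense level for bribery of an official: 21.
A1 applies: 21 + 2 = 23.
A2 does not apply.
A3 applies (level before this adjustment is 23 ≥ 6, so +3): 23 + 3 = 26.
A4 applies: 26 − 2 = 24.
A5 applies: 24 + 2 = 26.
A6 applies: 26 + 3 = 29.
Level 29 exceeds the maximum of 28; capped at 28.
Final offense level: 28.
Criminal history: 1 prior point → Category A (0-3).
Level 28 falls in the 28 band.
Grid: Level 28 × Category A = 136-172 weeks.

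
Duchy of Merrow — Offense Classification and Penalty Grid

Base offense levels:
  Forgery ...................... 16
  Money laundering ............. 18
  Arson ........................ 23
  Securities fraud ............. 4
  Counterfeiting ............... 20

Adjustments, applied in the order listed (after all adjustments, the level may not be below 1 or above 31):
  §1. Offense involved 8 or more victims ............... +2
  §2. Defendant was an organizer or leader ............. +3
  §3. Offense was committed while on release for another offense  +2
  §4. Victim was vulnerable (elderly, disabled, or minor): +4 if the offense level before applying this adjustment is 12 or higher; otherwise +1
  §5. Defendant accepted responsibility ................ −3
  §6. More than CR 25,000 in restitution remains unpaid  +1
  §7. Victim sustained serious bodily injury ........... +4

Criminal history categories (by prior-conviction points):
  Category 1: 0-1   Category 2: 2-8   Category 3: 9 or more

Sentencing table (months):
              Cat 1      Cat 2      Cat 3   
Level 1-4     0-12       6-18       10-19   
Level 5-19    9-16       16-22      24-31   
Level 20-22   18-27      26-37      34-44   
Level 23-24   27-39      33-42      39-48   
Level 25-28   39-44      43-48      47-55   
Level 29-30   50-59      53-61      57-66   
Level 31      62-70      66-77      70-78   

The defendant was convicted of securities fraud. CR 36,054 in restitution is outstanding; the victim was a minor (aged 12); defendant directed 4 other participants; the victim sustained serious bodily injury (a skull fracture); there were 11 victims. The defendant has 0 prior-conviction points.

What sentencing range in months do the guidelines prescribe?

9-16 months

Base offense level for securities fraud: 4.
§1 applies: 4 + 2 = 6.
§2 applies: 6 + 3 = 9.
§3 does not apply.
§4 applies (level before this adjustment is 9 < 12, so +1): 9 + 1 = 10.
§6 applies: 10 + 1 = 11.
§7 applies: 11 + 4 = 15.
Final offense level: 15.
Criminal history: 0 prior points → Category 1 (0-1).
Level 15 falls in the 5-19 band.
Grid: Level 5-19 × Category 1 = 9-16 months.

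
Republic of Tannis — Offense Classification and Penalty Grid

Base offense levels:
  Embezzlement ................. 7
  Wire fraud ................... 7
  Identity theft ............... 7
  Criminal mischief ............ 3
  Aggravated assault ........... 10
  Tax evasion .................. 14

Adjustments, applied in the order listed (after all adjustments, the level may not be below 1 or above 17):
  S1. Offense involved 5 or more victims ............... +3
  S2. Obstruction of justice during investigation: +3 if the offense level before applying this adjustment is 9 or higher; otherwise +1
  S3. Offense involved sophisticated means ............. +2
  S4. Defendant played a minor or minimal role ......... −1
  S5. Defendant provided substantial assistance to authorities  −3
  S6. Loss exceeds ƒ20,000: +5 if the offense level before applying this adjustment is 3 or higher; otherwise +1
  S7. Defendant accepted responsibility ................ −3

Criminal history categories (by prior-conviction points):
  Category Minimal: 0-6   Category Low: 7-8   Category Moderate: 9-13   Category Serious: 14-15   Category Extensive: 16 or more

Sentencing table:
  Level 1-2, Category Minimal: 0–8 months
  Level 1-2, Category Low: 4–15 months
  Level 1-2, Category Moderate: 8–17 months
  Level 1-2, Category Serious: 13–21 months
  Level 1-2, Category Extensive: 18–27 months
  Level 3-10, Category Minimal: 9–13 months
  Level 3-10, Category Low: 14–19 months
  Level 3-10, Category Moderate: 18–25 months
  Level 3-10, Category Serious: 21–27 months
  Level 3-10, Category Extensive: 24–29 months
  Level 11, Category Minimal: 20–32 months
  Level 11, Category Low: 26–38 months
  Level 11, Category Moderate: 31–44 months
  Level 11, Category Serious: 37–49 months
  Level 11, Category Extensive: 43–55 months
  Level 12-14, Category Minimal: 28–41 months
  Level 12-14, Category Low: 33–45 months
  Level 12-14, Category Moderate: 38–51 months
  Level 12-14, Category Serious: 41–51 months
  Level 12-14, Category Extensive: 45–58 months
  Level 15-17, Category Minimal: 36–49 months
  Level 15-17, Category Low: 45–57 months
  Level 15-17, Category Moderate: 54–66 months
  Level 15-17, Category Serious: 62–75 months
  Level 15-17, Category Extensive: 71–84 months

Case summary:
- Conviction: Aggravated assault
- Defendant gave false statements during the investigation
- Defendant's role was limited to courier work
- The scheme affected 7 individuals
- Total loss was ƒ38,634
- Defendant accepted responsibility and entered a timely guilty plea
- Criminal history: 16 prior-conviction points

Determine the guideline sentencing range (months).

71-84 months

Base offense level for aggravated assault: 10.
S1 applies: 10 + 3 = 13.
S2 applies (level before this adjustment is 13 ≥ 9, so +3): 13 + 3 = 16.
S4 applies: 16 − 1 = 15.
S6 applies (level before this adjustment is 15 ≥ 3, so +5): 15 + 5 = 20.
S7 applies: 20 − 3 = 17.
Final offense level: 17.
Criminal history: 16 prior points → Category Extensive (16+).
Level 17 falls in the 15-17 band.
Grid: Level 15-17 × Category Extensive = 71-84 months.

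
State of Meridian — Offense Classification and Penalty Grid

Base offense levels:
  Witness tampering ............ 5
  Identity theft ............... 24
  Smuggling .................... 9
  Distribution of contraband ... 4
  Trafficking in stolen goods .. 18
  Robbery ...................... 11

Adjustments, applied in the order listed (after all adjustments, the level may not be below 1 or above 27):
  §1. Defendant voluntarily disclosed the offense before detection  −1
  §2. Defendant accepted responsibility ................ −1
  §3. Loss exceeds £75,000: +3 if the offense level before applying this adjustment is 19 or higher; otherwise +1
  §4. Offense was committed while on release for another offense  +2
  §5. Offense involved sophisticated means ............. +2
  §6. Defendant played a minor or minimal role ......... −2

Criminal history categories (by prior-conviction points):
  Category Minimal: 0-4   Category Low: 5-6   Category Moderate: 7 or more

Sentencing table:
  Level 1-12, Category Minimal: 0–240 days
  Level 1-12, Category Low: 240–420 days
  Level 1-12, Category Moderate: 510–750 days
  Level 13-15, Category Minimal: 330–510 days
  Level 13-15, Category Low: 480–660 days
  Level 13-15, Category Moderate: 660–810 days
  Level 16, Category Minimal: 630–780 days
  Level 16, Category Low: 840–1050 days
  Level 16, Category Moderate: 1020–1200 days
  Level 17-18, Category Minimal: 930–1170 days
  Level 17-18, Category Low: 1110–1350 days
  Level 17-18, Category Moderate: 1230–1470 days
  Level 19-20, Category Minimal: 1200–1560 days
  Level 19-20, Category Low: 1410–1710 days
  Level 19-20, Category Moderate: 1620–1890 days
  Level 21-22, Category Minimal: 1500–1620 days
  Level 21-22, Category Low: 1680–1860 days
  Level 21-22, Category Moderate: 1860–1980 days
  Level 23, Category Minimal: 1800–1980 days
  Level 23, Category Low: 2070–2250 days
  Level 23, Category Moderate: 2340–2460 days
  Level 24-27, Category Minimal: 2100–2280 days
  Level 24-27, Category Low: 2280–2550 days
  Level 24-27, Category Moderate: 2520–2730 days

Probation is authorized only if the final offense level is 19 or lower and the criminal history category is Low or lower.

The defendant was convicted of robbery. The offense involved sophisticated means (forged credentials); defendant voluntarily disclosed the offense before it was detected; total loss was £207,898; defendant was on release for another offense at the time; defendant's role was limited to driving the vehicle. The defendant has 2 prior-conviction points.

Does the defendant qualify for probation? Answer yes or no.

Yes

Base offense level for robbery: 11.
§1 applies: 11 − 1 = 10.
§3 applies (level before this adjustment is 10 < 19, so +1): 10 + 1 = 11.
§4 applies: 11 + 2 = 13.
§5 applies: 13 + 2 = 15.
§6 applies: 15 − 2 = 13.
Final offense level: 13.
Criminal history: 2 prior points → Category Minimal (0-4).
Level 13 falls in the 13-15 band.
Grid: Level 13-15 × Category Minimal = 330-510 days.
Probation check: level 13 ≤ 19 and category Minimal ≤ Low → eligible.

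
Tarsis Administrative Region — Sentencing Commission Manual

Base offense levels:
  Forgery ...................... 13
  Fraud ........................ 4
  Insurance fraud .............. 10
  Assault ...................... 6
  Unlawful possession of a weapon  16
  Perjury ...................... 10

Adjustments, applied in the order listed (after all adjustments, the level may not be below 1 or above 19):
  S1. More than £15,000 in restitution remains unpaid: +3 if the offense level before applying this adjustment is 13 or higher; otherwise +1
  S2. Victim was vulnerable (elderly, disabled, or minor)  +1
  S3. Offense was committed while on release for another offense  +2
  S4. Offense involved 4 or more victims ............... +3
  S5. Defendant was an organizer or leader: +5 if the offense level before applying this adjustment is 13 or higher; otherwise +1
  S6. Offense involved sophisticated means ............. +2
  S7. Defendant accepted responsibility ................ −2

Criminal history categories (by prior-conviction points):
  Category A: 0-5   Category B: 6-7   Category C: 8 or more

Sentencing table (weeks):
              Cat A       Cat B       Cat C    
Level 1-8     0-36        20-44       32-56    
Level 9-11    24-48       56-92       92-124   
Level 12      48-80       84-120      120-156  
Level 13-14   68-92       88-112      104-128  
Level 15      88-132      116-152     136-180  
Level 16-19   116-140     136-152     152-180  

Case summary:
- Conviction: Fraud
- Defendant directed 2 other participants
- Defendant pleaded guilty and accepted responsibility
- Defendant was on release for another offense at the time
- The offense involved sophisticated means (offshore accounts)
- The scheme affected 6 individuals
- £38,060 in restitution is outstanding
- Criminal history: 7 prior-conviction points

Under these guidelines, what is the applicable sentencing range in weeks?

Base offense level for fraud: 4.
S1 applies (level before this adjustment is 4 < 13, so +1): 4 + 1 = 5.
S2 does not apply.
S3 applies: 5 + 2 = 7.
S4 applies: 7 + 3 = 10.
S5 applies (level before this adjustment is 10 < 13, so +1): 10 + 1 = 11.
S6 applies: 11 + 2 = 13.
S7 applies: 13 − 2 = 11.
Final offense level: 11.
Criminal history: 7 prior points → Category B (6-7).
Level 11 falls in the 9-11 band.
Grid: Level 9-11 × Category B = 56-92 weeks.

56-92 weeks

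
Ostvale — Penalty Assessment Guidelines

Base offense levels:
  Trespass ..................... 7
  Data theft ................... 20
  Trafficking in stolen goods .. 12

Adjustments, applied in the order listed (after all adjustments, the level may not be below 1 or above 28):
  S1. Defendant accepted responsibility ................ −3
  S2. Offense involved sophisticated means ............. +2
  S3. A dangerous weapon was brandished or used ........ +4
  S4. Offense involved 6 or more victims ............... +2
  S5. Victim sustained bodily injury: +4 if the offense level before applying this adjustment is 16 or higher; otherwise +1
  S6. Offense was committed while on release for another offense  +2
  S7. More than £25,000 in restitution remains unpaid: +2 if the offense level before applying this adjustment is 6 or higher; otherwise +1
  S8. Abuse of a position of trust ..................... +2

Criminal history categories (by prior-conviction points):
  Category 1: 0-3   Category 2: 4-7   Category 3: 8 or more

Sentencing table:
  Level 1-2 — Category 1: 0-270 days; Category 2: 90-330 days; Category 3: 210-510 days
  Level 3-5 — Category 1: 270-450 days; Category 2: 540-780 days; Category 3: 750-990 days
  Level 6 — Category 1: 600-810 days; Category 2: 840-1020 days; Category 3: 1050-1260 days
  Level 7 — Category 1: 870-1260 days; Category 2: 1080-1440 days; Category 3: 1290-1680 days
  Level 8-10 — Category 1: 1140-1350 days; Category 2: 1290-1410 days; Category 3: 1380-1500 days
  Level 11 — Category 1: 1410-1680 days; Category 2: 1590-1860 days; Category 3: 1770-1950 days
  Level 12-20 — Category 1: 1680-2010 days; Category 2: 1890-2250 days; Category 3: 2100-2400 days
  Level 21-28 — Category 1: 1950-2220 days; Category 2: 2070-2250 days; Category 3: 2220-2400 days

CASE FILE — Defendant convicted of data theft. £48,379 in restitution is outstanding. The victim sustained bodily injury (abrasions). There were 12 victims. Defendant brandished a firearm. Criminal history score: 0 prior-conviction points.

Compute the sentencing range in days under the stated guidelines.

Base offense level for data theft: 20.
S1 does not apply.
S2 does not apply.
S3 applies: 20 + 4 = 24.
S4 applies: 24 + 2 = 26.
S5 applies (level before this adjustment is 26 ≥ 16, so +4): 26 + 4 = 30.
S7 applies (level before this adjustment is 30 ≥ 6, so +2): 30 + 2 = 32.
Level 32 exceeds the maximum of 28; capped at 28.
Final offense level: 28.
Criminal history: 0 prior points → Category 1 (0-3).
Level 28 falls in the 21-28 band.
Grid: Level 21-28 × Category 1 = 1950-2220 days.

1950-2220 days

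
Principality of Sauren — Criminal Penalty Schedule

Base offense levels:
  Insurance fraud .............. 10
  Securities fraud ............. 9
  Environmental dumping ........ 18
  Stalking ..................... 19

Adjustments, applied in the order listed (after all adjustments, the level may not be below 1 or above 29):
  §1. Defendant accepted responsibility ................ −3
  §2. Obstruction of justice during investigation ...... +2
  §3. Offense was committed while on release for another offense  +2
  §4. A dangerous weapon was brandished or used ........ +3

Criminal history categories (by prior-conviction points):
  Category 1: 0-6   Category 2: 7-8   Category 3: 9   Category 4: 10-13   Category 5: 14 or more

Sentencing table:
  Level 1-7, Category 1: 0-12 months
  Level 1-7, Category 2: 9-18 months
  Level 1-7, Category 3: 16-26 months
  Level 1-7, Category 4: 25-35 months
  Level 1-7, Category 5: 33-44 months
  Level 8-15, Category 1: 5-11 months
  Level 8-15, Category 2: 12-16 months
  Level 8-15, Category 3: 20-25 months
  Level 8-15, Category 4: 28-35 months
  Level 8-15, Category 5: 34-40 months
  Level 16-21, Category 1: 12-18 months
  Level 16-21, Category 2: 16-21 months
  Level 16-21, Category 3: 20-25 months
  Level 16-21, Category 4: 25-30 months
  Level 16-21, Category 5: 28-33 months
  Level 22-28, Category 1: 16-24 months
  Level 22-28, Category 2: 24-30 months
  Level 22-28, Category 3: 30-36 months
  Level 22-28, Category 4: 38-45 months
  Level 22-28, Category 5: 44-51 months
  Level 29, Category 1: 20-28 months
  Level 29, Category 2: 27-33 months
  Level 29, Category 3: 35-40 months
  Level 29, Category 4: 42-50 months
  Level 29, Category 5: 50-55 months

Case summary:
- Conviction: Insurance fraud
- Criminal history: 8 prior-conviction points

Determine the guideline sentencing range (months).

12-16 months

Base offense level for insurance fraud: 10.
Final offense level: 10.
Criminal history: 8 prior points → Category 2 (7-8).
Level 10 falls in the 8-15 band.
Grid: Level 8-15 × Category 2 = 12-16 months.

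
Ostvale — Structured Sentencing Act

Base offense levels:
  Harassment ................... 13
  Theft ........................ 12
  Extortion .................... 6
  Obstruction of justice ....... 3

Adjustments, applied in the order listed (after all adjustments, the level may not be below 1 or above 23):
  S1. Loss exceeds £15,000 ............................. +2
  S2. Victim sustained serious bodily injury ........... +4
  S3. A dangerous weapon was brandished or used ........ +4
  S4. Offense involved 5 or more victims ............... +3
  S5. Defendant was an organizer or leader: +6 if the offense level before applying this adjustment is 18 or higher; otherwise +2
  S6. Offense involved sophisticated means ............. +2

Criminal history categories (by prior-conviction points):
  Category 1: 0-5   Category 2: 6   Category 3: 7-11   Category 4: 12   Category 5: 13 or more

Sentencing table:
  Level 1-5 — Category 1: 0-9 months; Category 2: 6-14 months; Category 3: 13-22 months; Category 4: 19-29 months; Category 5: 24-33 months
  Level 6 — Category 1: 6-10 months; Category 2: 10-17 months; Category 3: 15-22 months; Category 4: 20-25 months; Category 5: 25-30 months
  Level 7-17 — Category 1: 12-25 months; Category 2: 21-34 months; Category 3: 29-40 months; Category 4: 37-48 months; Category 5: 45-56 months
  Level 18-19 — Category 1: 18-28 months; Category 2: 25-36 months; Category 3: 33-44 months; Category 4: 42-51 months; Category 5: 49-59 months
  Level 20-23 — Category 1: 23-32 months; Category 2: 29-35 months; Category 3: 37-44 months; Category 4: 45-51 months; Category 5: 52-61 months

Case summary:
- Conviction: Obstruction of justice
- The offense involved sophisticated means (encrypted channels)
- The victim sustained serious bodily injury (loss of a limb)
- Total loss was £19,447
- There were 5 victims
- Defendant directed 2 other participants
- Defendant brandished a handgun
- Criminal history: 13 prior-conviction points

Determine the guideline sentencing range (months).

Base offense level for obstruction of justice: 3.
S1 applies: 3 + 2 = 5.
S2 applies: 5 + 4 = 9.
S3 applies: 9 + 4 = 13.
S4 applies: 13 + 3 = 16.
S5 applies (level before this adjustment is 16 < 18, so +2): 16 + 2 = 18.
S6 applies: 18 + 2 = 20.
Final offense level: 20.
Criminal history: 13 prior points → Category 5 (13+).
Level 20 falls in the 20-23 band.
Grid: Level 20-23 × Category 5 = 52-61 months.

52-61 months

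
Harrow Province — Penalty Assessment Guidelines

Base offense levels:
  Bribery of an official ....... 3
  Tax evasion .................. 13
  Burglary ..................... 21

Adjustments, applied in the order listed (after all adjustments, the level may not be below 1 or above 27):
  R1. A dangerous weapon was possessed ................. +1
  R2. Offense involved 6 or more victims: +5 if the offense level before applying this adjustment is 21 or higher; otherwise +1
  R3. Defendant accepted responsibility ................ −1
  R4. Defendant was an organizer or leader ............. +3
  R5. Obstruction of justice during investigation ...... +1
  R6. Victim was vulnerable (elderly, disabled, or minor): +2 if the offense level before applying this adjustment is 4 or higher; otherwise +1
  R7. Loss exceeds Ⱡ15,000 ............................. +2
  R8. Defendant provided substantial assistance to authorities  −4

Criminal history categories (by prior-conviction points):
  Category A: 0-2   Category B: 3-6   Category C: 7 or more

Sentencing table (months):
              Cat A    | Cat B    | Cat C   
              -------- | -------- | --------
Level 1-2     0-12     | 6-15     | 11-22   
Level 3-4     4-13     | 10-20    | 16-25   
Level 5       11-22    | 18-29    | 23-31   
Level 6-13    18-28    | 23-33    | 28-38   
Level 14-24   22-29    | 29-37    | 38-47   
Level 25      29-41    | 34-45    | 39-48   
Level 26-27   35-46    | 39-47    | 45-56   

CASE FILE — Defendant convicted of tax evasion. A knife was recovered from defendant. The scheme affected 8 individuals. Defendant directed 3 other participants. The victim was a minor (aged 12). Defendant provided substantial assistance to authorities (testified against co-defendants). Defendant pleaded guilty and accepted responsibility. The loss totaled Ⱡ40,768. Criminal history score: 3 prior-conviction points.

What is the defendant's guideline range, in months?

Base offense level for tax evasion: 13.
R1 applies: 13 + 1 = 14.
R2 applies (level before this adjustment is 14 < 21, so +1): 14 + 1 = 15.
R3 applies: 15 − 1 = 14.
R4 applies: 14 + 3 = 17.
R5 does not apply.
R6 applies (level before this adjustment is 17 ≥ 4, so +2): 17 + 2 = 19.
R7 applies: 19 + 2 = 21.
R8 applies: 21 − 4 = 17.
Final offense level: 17.
Criminal history: 3 prior points → Category B (3-6).
Level 17 falls in the 14-24 band.
Grid: Level 14-24 × Category B = 29-37 months.

29-37 months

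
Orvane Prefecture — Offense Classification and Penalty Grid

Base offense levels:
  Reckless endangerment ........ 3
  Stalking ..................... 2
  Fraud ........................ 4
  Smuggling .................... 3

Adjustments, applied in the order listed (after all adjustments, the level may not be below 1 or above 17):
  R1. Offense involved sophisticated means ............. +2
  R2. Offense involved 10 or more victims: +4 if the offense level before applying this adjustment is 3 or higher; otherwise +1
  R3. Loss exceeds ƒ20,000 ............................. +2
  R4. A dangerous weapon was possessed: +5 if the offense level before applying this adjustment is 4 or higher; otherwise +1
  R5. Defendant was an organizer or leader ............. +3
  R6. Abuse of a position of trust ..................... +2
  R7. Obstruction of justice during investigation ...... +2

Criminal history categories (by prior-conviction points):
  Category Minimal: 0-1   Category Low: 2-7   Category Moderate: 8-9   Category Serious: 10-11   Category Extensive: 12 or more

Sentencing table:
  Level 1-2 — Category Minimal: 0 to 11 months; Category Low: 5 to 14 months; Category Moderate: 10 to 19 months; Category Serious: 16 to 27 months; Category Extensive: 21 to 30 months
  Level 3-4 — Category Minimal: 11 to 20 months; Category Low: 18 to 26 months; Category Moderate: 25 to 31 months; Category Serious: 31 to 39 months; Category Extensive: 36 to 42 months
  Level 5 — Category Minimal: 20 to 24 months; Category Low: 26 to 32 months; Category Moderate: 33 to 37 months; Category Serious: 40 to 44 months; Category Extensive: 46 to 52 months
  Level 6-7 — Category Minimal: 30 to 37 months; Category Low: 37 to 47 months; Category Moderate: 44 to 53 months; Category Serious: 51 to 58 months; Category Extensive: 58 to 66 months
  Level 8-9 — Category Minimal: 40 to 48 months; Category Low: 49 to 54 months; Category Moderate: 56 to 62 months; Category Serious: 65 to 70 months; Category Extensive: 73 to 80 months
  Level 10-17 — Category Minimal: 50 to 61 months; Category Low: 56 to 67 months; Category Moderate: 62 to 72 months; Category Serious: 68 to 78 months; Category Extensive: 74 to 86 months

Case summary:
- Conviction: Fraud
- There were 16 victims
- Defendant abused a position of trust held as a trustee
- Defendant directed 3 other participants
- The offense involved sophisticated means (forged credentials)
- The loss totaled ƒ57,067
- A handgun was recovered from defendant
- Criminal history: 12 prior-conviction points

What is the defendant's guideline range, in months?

74-86 months

Base offense level for fraud: 4.
R1 applies: 4 + 2 = 6.
R2 applies (level before this adjustment is 6 ≥ 3, so +4): 6 + 4 = 10.
R3 applies: 10 + 2 = 12.
R4 applies (level before this adjustment is 12 ≥ 4, so +5): 12 + 5 = 17.
R5 applies: 17 + 3 = 20.
R6 applies: 20 + 2 = 22.
Level 22 exceeds the maximum of 17; capped at 17.
Final offense level: 17.
Criminal history: 12 prior points → Category Extensive (12+).
Level 17 falls in the 10-17 band.
Grid: Level 10-17 × Category Extensive = 74-86 months.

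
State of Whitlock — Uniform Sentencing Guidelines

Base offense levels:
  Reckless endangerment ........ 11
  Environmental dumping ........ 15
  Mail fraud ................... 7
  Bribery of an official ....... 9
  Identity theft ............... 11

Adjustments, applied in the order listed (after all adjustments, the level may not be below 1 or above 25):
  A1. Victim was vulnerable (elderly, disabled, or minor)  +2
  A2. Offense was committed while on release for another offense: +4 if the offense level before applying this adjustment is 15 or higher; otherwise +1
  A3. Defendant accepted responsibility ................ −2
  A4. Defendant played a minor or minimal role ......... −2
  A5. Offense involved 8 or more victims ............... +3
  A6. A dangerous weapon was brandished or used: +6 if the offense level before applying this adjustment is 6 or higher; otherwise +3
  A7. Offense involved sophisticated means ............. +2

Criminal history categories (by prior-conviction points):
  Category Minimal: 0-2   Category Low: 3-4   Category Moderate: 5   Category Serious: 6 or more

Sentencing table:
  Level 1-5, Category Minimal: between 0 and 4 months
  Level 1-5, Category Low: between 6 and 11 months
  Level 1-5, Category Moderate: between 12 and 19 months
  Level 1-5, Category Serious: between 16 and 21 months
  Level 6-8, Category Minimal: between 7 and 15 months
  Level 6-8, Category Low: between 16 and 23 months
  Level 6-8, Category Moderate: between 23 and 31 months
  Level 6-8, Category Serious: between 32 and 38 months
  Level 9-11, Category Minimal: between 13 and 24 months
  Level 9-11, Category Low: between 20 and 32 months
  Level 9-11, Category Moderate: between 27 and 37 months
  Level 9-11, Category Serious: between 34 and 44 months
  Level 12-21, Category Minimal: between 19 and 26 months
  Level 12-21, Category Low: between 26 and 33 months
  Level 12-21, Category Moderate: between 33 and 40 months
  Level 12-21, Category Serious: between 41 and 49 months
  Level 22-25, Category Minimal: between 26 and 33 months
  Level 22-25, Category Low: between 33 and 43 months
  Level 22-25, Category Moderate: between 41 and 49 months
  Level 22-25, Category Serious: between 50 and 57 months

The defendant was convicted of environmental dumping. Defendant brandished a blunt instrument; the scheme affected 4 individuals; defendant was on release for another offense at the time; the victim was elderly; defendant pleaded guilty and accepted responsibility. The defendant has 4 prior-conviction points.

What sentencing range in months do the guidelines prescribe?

Base offense level for environmental dumping: 15.
A1 applies: 15 + 2 = 17.
A2 applies (level before this adjustment is 17 ≥ 15, so +4): 17 + 4 = 21.
A3 applies: 21 − 2 = 19.
A4 does not apply.
A5 does not apply.
A6 applies (level before this adjustment is 19 ≥ 6, so +6): 19 + 6 = 25.
Final offense level: 25.
Criminal history: 4 prior points → Category Low (3-4).
Level 25 falls in the 22-25 band.
Grid: Level 22-25 × Category Low = 33-43 months.

33-43 months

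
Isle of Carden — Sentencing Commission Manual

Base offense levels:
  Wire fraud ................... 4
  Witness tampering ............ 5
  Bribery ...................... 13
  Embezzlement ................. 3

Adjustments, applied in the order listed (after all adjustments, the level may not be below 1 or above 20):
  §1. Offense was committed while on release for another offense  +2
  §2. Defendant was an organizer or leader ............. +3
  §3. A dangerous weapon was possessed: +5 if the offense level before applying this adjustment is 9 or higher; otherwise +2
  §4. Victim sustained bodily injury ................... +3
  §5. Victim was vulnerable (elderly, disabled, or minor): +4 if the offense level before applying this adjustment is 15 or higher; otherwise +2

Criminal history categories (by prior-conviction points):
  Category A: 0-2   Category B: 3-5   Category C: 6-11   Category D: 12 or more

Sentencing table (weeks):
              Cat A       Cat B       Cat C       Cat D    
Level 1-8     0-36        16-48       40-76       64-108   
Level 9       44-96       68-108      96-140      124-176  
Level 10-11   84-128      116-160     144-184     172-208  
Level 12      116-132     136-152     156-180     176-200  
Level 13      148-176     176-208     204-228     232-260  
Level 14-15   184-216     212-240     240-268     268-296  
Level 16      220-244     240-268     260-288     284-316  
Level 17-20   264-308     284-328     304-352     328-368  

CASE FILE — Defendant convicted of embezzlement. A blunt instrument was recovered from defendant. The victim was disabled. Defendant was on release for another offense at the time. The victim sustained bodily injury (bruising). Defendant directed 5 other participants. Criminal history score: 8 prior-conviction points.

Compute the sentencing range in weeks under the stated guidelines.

240-268 weeks

Base offense level for embezzlement: 3.
§1 applies: 3 + 2 = 5.
§2 applies: 5 + 3 = 8.
§3 applies (level before this adjustment is 8 < 9, so +2): 8 + 2 = 10.
§4 applies: 10 + 3 = 13.
§5 applies (level before this adjustment is 13 < 15, so +2): 13 + 2 = 15.
Final offense level: 15.
Criminal history: 8 prior points → Category C (6-11).
Level 15 falls in the 14-15 band.
Grid: Level 14-15 × Category C = 240-268 weeks.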